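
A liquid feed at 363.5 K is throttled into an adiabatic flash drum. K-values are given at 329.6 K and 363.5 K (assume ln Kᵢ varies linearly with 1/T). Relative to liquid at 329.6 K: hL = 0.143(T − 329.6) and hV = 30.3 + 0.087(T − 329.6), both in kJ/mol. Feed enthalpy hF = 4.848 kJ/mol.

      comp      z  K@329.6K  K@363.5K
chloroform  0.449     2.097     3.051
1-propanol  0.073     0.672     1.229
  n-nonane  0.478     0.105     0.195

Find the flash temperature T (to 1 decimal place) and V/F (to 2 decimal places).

Adiabatic flash: solve Rachford–Rice at each trial T, then check hF = ψ·hV(T) + (1−ψ)·hL(T).
  T = 329.6 K: K = (2.097, 0.672, 0.105), RR gives ψ = 0.044, H_out = 1.341 kJ/mol
  T = 363.5 K: K = (3.051, 1.229, 0.195), RR gives ψ = 0.363, H_out = 15.150 kJ/mol
  T = 346.6 K: K = (2.554, 0.923, 0.145), RR gives ψ = 0.230, H_out = 9.179 kJ/mol
  T = 338.1 K: K = (2.320, 0.791, 0.124), RR gives ψ = 0.147, H_out = 5.601 kJ/mol
  T = 333.9 K: K = (2.208, 0.730, 0.114), RR gives ψ = 0.099, H_out = 3.602 kJ/mol
  T = 336.0 K: K = (2.264, 0.760, 0.119), RR gives ψ = 0.124, H_out = 4.625 kJ/mol
Linear interpolation between T = 336.0 (H_out = 4.625) and T = 338.1 (H_out = 5.601) on hF = 4.848 gives T ≈ 336.5 K, at which ψ = 0.13.

T = 336.5 K, V/F = 0.13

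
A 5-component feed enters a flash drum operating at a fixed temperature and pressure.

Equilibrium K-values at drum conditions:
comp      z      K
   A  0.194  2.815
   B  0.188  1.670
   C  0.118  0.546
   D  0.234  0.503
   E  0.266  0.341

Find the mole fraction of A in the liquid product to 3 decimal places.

Let β = V/F and solve Σ zᵢ(Kᵢ−1)/(1+β(Kᵢ−1)) = 0.
Check two-phase: ΣzᵢKᵢ = 1.133 > 1 and Σzᵢ/Kᵢ = 1.643 > 1, so g(0) = 0.133 > 0 and g(1) = -0.643 < 0.
Iterate (Newton) starting at β = 0.5:
  β = 0.500: g = -0.2066, g' = -0.623 → β = 0.168
  β = 0.168: g = 0.0007, g' = -0.687 → β = 0.170
Converged at β = 0.170.
Compositions from xᵢ = zᵢ/(1+β(Kᵢ−1)), yᵢ = Kᵢxᵢ:
  A: x = 0.148, y = 0.418
  B: x = 0.169, y = 0.282
  C: x = 0.128, y = 0.070
  D: x = 0.256, y = 0.129
  E: x = 0.299, y = 0.102

x_A = 0.148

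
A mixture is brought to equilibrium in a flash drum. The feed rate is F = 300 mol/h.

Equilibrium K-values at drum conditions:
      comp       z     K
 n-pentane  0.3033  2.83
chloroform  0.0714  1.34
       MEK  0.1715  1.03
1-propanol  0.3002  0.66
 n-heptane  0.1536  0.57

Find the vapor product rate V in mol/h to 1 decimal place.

V = 248.4 mol/h

Rachford–Rice: g(β) = Σ zᵢ(Kᵢ−1)/(1+β(Kᵢ−1)) = 0.
Feasibility: ΣzᵢKᵢ = 1.4163, Σzᵢ/Kᵢ = 1.0513 — both > 1, two phases present.
Iterate (Newton) starting at β = 0.57:
  β = 0.5700: g = 0.08296, g' = -0.3525 → β = 0.8054
  β = 0.8054: g = 0.00686, g' = -0.3035 → β = 0.8279
  β = 0.8279: g = 0.00002, g' = -0.3014 → β = 0.8280
Converged at β = 0.8280.
Then V = β·F = 0.8280·300 = 248.4 mol/h and L = F − V = 51.6 mol/h.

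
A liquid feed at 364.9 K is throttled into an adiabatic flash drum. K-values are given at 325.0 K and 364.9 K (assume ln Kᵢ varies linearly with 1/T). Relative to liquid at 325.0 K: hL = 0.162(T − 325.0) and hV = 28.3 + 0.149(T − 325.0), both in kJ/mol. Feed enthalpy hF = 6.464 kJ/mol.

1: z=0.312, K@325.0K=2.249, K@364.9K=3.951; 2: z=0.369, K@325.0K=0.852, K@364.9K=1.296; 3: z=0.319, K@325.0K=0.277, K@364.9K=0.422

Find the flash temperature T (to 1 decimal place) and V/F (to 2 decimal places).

Adiabatic flash: solve Rachford–Rice at each trial T, then check hF = ψ·hV(T) + (1−ψ)·hL(T).
  T = 325.0 K: K = (2.249, 0.852, 0.277), RR gives ψ = 0.174, H_out = 4.936 kJ/mol
  T = 364.9 K: K = (3.951, 1.296, 0.422), RR gives ψ = 0.830, H_out = 29.531 kJ/mol
  T = 344.9 K: K = (3.028, 1.063, 0.346), RR gives ψ = 0.543, H_out = 18.452 kJ/mol
  T = 334.9 K: K = (2.619, 0.954, 0.310), RR gives ψ = 0.376, H_out = 12.189 kJ/mol
  T = 329.9 K: K = (2.428, 0.902, 0.293), RR gives ψ = 0.280, H_out = 8.700 kJ/mol
  T = 327.4 K: K = (2.336, 0.876, 0.285), RR gives ψ = 0.228, H_out = 6.830 kJ/mol
Linear interpolation between T = 325.0 (H_out = 4.936) and T = 327.4 (H_out = 6.830) on hF = 6.464 gives T ≈ 326.9 K, at which ψ = 0.22.

T = 326.9 K, V/F = 0.22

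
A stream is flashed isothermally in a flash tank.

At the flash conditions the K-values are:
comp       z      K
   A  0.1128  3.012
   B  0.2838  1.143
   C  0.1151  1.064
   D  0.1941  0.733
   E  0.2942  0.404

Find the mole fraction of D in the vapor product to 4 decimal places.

Material balance + equilibrium reduce to Σ zᵢ(Kᵢ−1)/(1+ψ(Kᵢ−1)) = 0.
Check two-phase: ΣzᵢKᵢ = 1.0477 > 1 and Σzᵢ/Kᵢ = 1.3869 > 1, so g(0) = 0.0477 > 0 and g(1) = -0.3869 < 0.
Iterate (Newton) starting at ψ = 0.63:
  ψ = 0.6300: g = -0.19867, g' = -0.3821 → ψ = 0.1100
  ψ = 0.1100: g = -0.00795, g' = -0.4466 → ψ = 0.0922
  ψ = 0.0922: g = 0.00014, g' = -0.4626 → ψ = 0.0925
Converged at ψ = 0.0925.
Compositions from xᵢ = zᵢ/(1+ψ(Kᵢ−1)), yᵢ = Kᵢxᵢ:
  A: x = 0.0951, y = 0.2864
  B: x = 0.2801, y = 0.3201
  C: x = 0.1144, y = 0.1217
  D: x = 0.1990, y = 0.1459
  E: x = 0.3114, y = 0.1258

y_D = 0.1459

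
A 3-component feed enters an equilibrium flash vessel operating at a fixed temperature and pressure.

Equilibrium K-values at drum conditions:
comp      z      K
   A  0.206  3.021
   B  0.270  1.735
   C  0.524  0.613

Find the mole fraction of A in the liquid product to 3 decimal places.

Rachford–Rice: g(ψ) = Σ zᵢ(Kᵢ−1)/(1+ψ(Kᵢ−1)) = 0.
g(0) = ΣzᵢKᵢ − 1 = 0.412 and g(1) = 1 − Σzᵢ/Kᵢ = -0.079, so a root lies in (0, 1).
Newton–Raphson from ψ = 0.5:
  ψ = 0.500: g = 0.1008, g' = -0.407 → ψ = 0.748
  ψ = 0.748: g = 0.0085, g' = -0.350 → ψ = 0.772
Converged at ψ = 0.772.
Compositions from xᵢ = zᵢ/(1+ψ(Kᵢ−1)), yᵢ = Kᵢxᵢ:
  A: x = 0.080, y = 0.243
  B: x = 0.172, y = 0.299
  C: x = 0.747, y = 0.458

x_A = 0.080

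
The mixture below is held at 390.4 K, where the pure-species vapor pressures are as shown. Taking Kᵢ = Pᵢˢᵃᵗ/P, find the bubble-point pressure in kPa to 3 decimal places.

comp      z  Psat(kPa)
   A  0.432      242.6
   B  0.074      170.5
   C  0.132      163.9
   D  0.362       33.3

At the bubble point ψ → 0, so ΣzᵢKᵢ = 1 with Kᵢ = Pᵢˢᵃᵗ/P ⇒ P = ΣzᵢPᵢˢᵃᵗ.
P = 0.432·242.6 + 0.074·170.5 + 0.132·163.9 + 0.362·33.3 = 151.110 kPa

Pbub = 151.110 kPa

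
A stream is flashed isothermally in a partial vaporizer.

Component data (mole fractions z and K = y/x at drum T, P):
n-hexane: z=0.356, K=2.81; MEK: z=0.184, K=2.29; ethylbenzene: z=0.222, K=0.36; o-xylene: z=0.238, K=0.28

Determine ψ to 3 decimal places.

ψ = 0.506

Newton iteration, ψ⁰ = 0.48:
  ψ = 0.480: g = 0.0245, g' = -0.928 → ψ = 0.506
Converged at ψ = 0.506.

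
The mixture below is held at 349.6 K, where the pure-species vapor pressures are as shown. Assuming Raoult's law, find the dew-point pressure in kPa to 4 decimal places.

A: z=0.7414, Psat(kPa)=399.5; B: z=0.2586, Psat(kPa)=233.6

Pdew = 337.5140 kPa

At the dew point ψ → 1, so Σzᵢ/Kᵢ = 1 with Kᵢ = Pᵢˢᵃᵗ/P ⇒ 1/P = Σzᵢ/Pᵢˢᵃᵗ.
1/P = 0.7414/399.5 + 0.2586/233.6 = 0.0029628 ⇒ P = 337.5140 kPa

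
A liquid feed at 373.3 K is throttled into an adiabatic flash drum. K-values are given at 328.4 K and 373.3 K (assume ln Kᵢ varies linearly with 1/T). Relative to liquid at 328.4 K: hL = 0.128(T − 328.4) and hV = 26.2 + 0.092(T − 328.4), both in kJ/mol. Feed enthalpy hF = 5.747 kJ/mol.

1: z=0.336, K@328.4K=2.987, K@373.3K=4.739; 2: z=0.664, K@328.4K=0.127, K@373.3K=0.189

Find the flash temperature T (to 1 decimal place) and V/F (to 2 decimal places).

T = 345.3 K, V/F = 0.14

Adiabatic flash: solve Rachford–Rice at each trial T, then check hF = ψ·hV(T) + (1−ψ)·hL(T).
  T = 328.4 K: K = (2.987, 0.127), RR gives ψ = 0.051, H_out = 1.329 kJ/mol
  T = 373.3 K: K = (4.739, 0.189), RR gives ψ = 0.237, H_out = 11.567 kJ/mol
  T = 350.9 K: K = (3.820, 0.157), RR gives ψ = 0.163, H_out = 7.022 kJ/mol
  T = 339.6 K: K = (3.390, 0.142), RR gives ψ = 0.114, H_out = 4.364 kJ/mol
  T = 345.2 K: K = (3.600, 0.149), RR gives ψ = 0.140, H_out = 5.722 kJ/mol
  T = 348.0 K: K = (3.708, 0.153), RR gives ψ = 0.151, H_out = 6.370 kJ/mol
  T = 346.6 K: K = (3.654, 0.151), RR gives ψ = 0.146, H_out = 6.049 kJ/mol
Linear interpolation between T = 345.2 (H_out = 5.722) and T = 346.6 (H_out = 6.049) on hF = 5.747 gives T ≈ 345.3 K, at which ψ = 0.14.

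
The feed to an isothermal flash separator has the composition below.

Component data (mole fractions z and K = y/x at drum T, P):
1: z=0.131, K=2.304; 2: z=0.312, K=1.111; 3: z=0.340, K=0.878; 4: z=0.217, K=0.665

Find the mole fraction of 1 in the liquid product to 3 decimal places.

Material balance + equilibrium reduce to Σ zᵢ(Kᵢ−1)/(1+ψ(Kᵢ−1)) = 0.
g(0) = ΣzᵢKᵢ − 1 = 0.091 and g(1) = 1 − Σzᵢ/Kᵢ = -0.051, so a root lies in (0, 1).
Newton–Raphson from ψ = 0.49:
  ψ = 0.490: g = 0.0060, g' = -0.127 → ψ = 0.537
  ψ = 0.537: g = 0.0001, g' = -0.122 → ψ = 0.538
Converged at ψ = 0.538.
Compositions from xᵢ = zᵢ/(1+ψ(Kᵢ−1)), yᵢ = Kᵢxᵢ:
  1: x = 0.077, y = 0.177
  2: x = 0.294, y = 0.327
  3: x = 0.364, y = 0.319
  4: x = 0.265, y = 0.176

x_1 = 0.077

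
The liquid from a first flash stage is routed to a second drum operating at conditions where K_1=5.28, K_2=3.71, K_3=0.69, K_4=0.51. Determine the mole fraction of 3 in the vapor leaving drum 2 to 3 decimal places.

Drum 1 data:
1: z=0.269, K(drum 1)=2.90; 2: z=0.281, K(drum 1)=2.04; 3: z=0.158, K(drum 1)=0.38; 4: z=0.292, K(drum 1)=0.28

y_3 (drum 2) = 0.187

Drum 1:
Let ψ₁ = V/F and solve Σ zᵢ(Kᵢ−1)/(1+ψ₁(Kᵢ−1)) = 0.
g(0) = ΣzᵢKᵢ − 1 = 0.495 and g(1) = 1 − Σzᵢ/Kᵢ = -0.689, so a root lies in (0, 1).
Newton–Raphson from ψ₁ = 0.53:
  ψ₁ = 0.530: g = -0.0428, g' = -0.898 → ψ₁ = 0.482
Converged at ψ₁ = 0.482.
Drum-1 compositions:
  1: x = 0.140, y = 0.407
  2: x = 0.187, y = 0.382
  3: x = 0.225, y = 0.086
  4: x = 0.447, y = 0.125
Drum-2 feed = drum-1 liquid: z₂ = (0.1405, 0.1872, 0.2253, 0.4471).
Drum 2:
Material balance + equilibrium reduce to Σ zᵢ(Kᵢ−1)/(1+ψ₂(Kᵢ−1)) = 0.
g(0) = ΣzᵢKᵢ − 1 = 0.820 and g(1) = 1 − Σzᵢ/Kᵢ = -0.280, so a root lies in (0, 1).
Newton iteration, ψ₂⁰ = 0.56:
  ψ₂ = 0.560: g = -0.0079, g' = -0.675 → ψ₂ = 0.548
Converged at ψ₂ = 0.548.
  1: x = 0.042, y = 0.222
  2: x = 0.075, y = 0.279
  3: x = 0.271, y = 0.187
  4: x = 0.611, y = 0.312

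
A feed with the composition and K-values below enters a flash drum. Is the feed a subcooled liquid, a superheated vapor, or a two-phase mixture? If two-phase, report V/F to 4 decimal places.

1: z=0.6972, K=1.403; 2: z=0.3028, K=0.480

two-phase, V/F = 0.5894

ΣzᵢKᵢ = 1.1235; Σzᵢ/Kᵢ = 1.1278.
Both exceed 1, so a two-phase solution exists.
Material balance + equilibrium reduce to Σ zᵢ(Kᵢ−1)/(1+ψ(Kᵢ−1)) = 0.
Iterate (Newton) starting at ψ = 0.39:
  ψ = 0.3900: g = 0.04530, g' = -0.2134 → ψ = 0.6023
  ψ = 0.6023: g = -0.00316, g' = -0.2469 → ψ = 0.5895
  ψ = 0.5895: g = -0.00002, g' = -0.2442 → ψ = 0.5894
Converged at ψ = 0.5894.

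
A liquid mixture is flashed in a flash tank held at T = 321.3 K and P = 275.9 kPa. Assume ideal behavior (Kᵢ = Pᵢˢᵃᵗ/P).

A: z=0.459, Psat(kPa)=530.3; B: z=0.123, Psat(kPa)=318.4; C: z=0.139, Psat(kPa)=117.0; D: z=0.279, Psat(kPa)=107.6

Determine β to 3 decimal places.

Raoult's law: Kᵢ = Pᵢˢᵃᵗ/P = Pᵢˢᵃᵗ/275.9.
  K_A = 530.3/275.9 = 1.92207, K_B = 318.4/275.9 = 1.15404, K_C = 117.0/275.9 = 0.42407, K_D = 107.6/275.9 = 0.39000
Material balance + equilibrium reduce to Σ zᵢ(Kᵢ−1)/(1+β(Kᵢ−1)) = 0.
g(0) = ΣzᵢKᵢ − 1 = 0.192 and g(1) = 1 − Σzᵢ/Kᵢ = -0.389, so a root lies in (0, 1).
Iterate (Newton) starting at β = 0.36:
  β = 0.360: g = 0.0166, g' = -0.466 → β = 0.396
Converged at β = 0.396.

β = 0.396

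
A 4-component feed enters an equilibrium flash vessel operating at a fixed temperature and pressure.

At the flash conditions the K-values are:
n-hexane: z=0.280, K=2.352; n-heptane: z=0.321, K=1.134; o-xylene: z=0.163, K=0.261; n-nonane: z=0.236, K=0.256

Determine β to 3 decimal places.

β = 0.188

Newton–Raphson from β = 0.5:
  β = 0.500: g = -0.2045, g' = -0.742 → β = 0.225
  β = 0.225: g = -0.0231, g' = -0.623 → β = 0.188
Converged at β = 0.188.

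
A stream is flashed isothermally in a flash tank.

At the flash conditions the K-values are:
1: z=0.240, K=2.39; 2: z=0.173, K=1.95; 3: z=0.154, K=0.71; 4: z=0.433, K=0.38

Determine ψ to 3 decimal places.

ψ = 0.274

Rachford–Rice: g(ψ) = Σ zᵢ(Kᵢ−1)/(1+ψ(Kᵢ−1)) = 0.
g(0) = ΣzᵢKᵢ − 1 = 0.185 and g(1) = 1 − Σzᵢ/Kᵢ = -0.546, so a root lies in (0, 1).
Newton iteration, ψ⁰ = 0.64:
  ψ = 0.640: g = -0.2211, g' = -0.667 → ψ = 0.309
  ψ = 0.309: g = -0.0205, g' = -0.591 → ψ = 0.274
Converged at ψ = 0.274.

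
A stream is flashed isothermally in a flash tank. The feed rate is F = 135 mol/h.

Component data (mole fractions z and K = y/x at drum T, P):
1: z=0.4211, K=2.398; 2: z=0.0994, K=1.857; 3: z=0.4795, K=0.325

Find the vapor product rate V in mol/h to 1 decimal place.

V = 53.6 mol/h

Rachford–Rice: g(ψ) = Σ zᵢ(Kᵢ−1)/(1+ψ(Kᵢ−1)) = 0.
g(0) = ΣzᵢKᵢ − 1 = 0.3502 and g(1) = 1 − Σzᵢ/Kᵢ = -0.7045, so a root lies in (0, 1).
Newton iteration, ψ⁰ = 0.47:
  ψ = 0.4700: g = -0.05806, g' = -0.8055 → ψ = 0.3979
  ψ = 0.3979: g = -0.00073, g' = -0.7888 → ψ = 0.3970
Converged at ψ = 0.3970.
Then V = ψ·F = 0.3970·135 = 53.6 mol/h and L = F − V = 81.4 mol/h.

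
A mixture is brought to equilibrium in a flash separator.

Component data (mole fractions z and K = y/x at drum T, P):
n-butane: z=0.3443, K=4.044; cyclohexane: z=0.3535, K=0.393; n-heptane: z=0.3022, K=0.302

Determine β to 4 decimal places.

β = 0.3145

Let β = V/F and solve Σ zᵢ(Kᵢ−1)/(1+β(Kᵢ−1)) = 0.
g(0) = ΣzᵢKᵢ − 1 = 0.6225 and g(1) = 1 − Σzᵢ/Kᵢ = -0.9853, so a root lies in (0, 1).
Iterate (Newton) starting at β = 0.31:
  β = 0.3100: g = 0.00573, g' = -1.2819 → β = 0.3145
Converged at β = 0.3145.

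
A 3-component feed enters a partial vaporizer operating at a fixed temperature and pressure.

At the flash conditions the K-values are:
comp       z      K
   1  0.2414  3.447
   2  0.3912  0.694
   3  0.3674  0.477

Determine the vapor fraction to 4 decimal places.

ψ = 0.2721

Material balance + equilibrium reduce to Σ zᵢ(Kᵢ−1)/(1+ψ(Kᵢ−1)) = 0.
Check two-phase: ΣzᵢKᵢ = 1.2788 > 1 and Σzᵢ/Kᵢ = 1.4040 > 1, so g(0) = 0.2788 > 0 and g(1) = -0.4040 < 0.
Newton–Raphson from ψ = 0.5:
  ψ = 0.5000: g = -0.13586, g' = -0.5277 → ψ = 0.2425
  ψ = 0.2425: g = 0.02132, g' = -0.7438 → ψ = 0.2712
  ψ = 0.2712: g = 0.00061, g' = -0.7023 → ψ = 0.2721
Converged at ψ = 0.2721.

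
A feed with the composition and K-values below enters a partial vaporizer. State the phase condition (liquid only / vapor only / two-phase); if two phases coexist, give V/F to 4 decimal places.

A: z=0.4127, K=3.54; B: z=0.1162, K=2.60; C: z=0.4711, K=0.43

ΣzᵢKᵢ = 1.9657; Σzᵢ/Kᵢ = 1.2569.
Both exceed 1, so a two-phase solution exists.
Rachford–Rice: g(ψ) = Σ zᵢ(Kᵢ−1)/(1+ψ(Kᵢ−1)) = 0.
Newton iteration, ψ⁰ = 0.69:
  ψ = 0.6900: g = 0.02659, g' = -0.8344 → ψ = 0.7219
  ψ = 0.7219: g = -0.00004, g' = -0.8376 → ψ = 0.7218
Converged at ψ = 0.7218.

two-phase, V/F = 0.7218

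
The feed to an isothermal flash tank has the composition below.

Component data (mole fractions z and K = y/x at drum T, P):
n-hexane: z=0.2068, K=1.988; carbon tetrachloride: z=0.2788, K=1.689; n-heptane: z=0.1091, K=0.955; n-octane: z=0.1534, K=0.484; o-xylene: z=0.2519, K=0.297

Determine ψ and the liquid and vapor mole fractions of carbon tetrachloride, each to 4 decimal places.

ψ = 0.2866, x_carbon tetrachloride = 0.2328, y_carbon tetrachloride = 0.3932

Material balance + equilibrium reduce to Σ zᵢ(Kᵢ−1)/(1+ψ(Kᵢ−1)) = 0.
Feasibility: ΣzᵢKᵢ = 1.1353, Σzᵢ/Kᵢ = 1.5484 — both > 1, two phases present.
Newton iteration, ψ⁰ = 0.5:
  ψ = 0.5000: g = -0.10514, g' = -0.5341 → ψ = 0.3031
  ψ = 0.3031: g = -0.00773, g' = -0.4688 → ψ = 0.2867
  ψ = 0.2867: g = -0.00002, g' = -0.4666 → ψ = 0.2866
Converged at ψ = 0.2866.
Compositions from xᵢ = zᵢ/(1+ψ(Kᵢ−1)), yᵢ = Kᵢxᵢ:
  n-hexane: x = 0.1612, y = 0.3204
  carbon tetrachloride: x = 0.2328, y = 0.3932
  n-heptane: x = 0.1105, y = 0.1056
  n-octane: x = 0.1800, y = 0.0871
  o-xylene: x = 0.3155, y = 0.0937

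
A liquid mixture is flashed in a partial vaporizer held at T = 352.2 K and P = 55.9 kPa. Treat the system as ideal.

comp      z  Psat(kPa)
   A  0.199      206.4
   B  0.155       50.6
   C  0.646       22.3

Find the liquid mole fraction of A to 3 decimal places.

x_A = 0.158

Raoult's law: Kᵢ = Pᵢˢᵃᵗ/P = Pᵢˢᵃᵗ/55.9.
  K_A = 206.4/55.9 = 3.69231, K_B = 50.6/55.9 = 0.90519, K_C = 22.3/55.9 = 0.39893
Iterate (Newton) starting at ψ = 0.5:
  ψ = 0.500: g = -0.3422, g' = -0.741 → ψ = 0.038
  ψ = 0.038: g = 0.0740, g' = -1.433 → ψ = 0.090
  ψ = 0.090: g = 0.0064, g' = -1.198 → ψ = 0.095
Converged at ψ = 0.095.
Compositions from xᵢ = zᵢ/(1+ψ(Kᵢ−1)), yᵢ = Kᵢxᵢ:
  A: x = 0.158, y = 0.585
  B: x = 0.156, y = 0.142
  C: x = 0.685, y = 0.273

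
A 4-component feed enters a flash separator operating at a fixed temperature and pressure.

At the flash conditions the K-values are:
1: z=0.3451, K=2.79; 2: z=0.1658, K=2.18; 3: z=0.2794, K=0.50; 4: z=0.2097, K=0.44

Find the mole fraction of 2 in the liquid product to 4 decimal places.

Rachford–Rice: g(ψ) = Σ zᵢ(Kᵢ−1)/(1+ψ(Kᵢ−1)) = 0.
Check two-phase: ΣzᵢKᵢ = 1.5562 > 1 and Σzᵢ/Kᵢ = 1.2351 > 1, so g(0) = 0.5562 > 0 and g(1) = -0.2351 < 0.
Iterate (Newton) starting at ψ = 0.41:
  ψ = 0.4100: g = 0.15997, g' = -0.6940 → ψ = 0.6405
  ψ = 0.6405: g = 0.01058, g' = -0.6259 → ψ = 0.6574
Converged at ψ = 0.6574.
Compositions from xᵢ = zᵢ/(1+ψ(Kᵢ−1)), yᵢ = Kᵢxᵢ:
  1: x = 0.1585, y = 0.4423
  2: x = 0.0934, y = 0.2035
  3: x = 0.4162, y = 0.2081
  4: x = 0.3319, y = 0.1460

x_2 = 0.0934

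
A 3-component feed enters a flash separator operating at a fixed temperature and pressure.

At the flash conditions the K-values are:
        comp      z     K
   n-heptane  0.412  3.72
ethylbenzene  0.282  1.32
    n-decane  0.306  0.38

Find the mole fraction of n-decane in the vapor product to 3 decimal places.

Let ψ = V/F and solve Σ zᵢ(Kᵢ−1)/(1+ψ(Kᵢ−1)) = 0.
Check two-phase: ΣzᵢKᵢ = 2.021 > 1 and Σzᵢ/Kᵢ = 1.130 > 1, so g(0) = 1.021 > 0 and g(1) = -0.130 < 0.
Newton iteration, ψ⁰ = 0.55:
  ψ = 0.550: g = 0.2378, g' = -0.781 → ψ = 0.855
  ψ = 0.855: g = 0.0045, g' = -0.826 → ψ = 0.860
Converged at ψ = 0.860.
Compositions from xᵢ = zᵢ/(1+ψ(Kᵢ−1)), yᵢ = Kᵢxᵢ:
  n-heptane: x = 0.123, y = 0.459
  ethylbenzene: x = 0.221, y = 0.292
  n-decane: x = 0.655, y = 0.249

y_n-decane = 0.249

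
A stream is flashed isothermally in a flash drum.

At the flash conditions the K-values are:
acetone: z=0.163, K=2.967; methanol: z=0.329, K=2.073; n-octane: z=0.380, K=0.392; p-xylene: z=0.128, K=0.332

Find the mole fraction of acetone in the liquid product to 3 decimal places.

x_acetone = 0.091

Newton–Raphson from ψ = 0.5:
  ψ = 0.500: g = -0.0689, g' = -0.739 → ψ = 0.407
  ψ = 0.407: g = -0.0005, g' = -0.734 → ψ = 0.406
Converged at ψ = 0.406.
Compositions from xᵢ = zᵢ/(1+ψ(Kᵢ−1)), yᵢ = Kᵢxᵢ:
  acetone: x = 0.091, y = 0.269
  methanol: x = 0.229, y = 0.475
  n-octane: x = 0.505, y = 0.198
  p-xylene: x = 0.176, y = 0.058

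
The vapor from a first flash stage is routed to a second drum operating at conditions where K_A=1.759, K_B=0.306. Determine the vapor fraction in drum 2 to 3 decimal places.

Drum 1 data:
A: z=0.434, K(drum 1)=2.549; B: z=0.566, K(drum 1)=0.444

V/F (drum 2) = 0.540

Drum 1:
Rachford–Rice: g(ψ₁) = Σ zᵢ(Kᵢ−1)/(1+ψ₁(Kᵢ−1)) = 0.
Feasibility: ΣzᵢKᵢ = 1.358, Σzᵢ/Kᵢ = 1.445 — both > 1, two phases present.
Iterate (Newton) starting at ψ₁ = 0.5:
  ψ₁ = 0.500: g = -0.0570, g' = -0.666 → ψ₁ = 0.414
  ψ₁ = 0.414: g = 0.0005, g' = -0.682 → ψ₁ = 0.415
Converged at ψ₁ = 0.415.
Drum-1 compositions:
  A: x = 0.264, y = 0.673
  B: x = 0.736, y = 0.327
Drum-2 feed = drum-1 vapor: z₂ = (0.6733, 0.3267).
Drum 2:
Material balance + equilibrium reduce to Σ zᵢ(Kᵢ−1)/(1+ψ₂(Kᵢ−1)) = 0.
g(0) = ΣzᵢKᵢ − 1 = 0.284 and g(1) = 1 − Σzᵢ/Kᵢ = -0.450, so a root lies in (0, 1).
Binary case is linear: z₁(K₁−1)(1+ψ₂(K₂−1)) + z₂(K₂−1)(1+ψ₂(K₁−1)) = 0
⇒ ψ₂ = [z₁(K₁−1)+z₂(K₂−1)] / [−(K₁−1)(K₂−1)] = 0.2843/0.5267 = 0.540
  A: x = 0.478, y = 0.840
  B: x = 0.522, y = 0.160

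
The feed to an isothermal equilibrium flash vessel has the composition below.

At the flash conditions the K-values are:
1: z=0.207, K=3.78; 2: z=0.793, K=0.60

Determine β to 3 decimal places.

Rachford–Rice: g(β) = Σ zᵢ(Kᵢ−1)/(1+β(Kᵢ−1)) = 0.
g(0) = ΣzᵢKᵢ − 1 = 0.258 and g(1) = 1 − Σzᵢ/Kᵢ = -0.376, so a root lies in (0, 1).
Newton–Raphson from β = 0.36:
  β = 0.360: g = -0.0829, g' = -0.573 → β = 0.215
  β = 0.215: g = 0.0130, g' = -0.778 → β = 0.232
Converged at β = 0.232.

β = 0.232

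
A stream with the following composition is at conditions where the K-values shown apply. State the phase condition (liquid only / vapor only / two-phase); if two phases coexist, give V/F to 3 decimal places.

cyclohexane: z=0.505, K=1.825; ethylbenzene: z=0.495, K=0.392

two-phase, V/F = 0.231

ΣzᵢKᵢ = 1.116; Σzᵢ/Kᵢ = 1.539.
Both exceed 1, so a two-phase solution exists.
Rachford–Rice: g(ψ) = Σ zᵢ(Kᵢ−1)/(1+ψ(Kᵢ−1)) = 0.
Binary case is linear: z₁(K₁−1)(1+ψ(K₂−1)) + z₂(K₂−1)(1+ψ(K₁−1)) = 0
⇒ ψ = [z₁(K₁−1)+z₂(K₂−1)] / [−(K₁−1)(K₂−1)] = 0.1157/0.5016 = 0.231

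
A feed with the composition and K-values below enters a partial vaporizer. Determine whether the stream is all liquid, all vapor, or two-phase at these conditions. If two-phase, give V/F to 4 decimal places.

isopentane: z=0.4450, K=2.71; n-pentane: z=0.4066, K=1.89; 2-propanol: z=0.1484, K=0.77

ΣzᵢKᵢ = 2.0887; Σzᵢ/Kᵢ = 0.5721.
Since Σzᵢ/Kᵢ < 1 the mixture is above its dew point — single vapor phase.

all vapor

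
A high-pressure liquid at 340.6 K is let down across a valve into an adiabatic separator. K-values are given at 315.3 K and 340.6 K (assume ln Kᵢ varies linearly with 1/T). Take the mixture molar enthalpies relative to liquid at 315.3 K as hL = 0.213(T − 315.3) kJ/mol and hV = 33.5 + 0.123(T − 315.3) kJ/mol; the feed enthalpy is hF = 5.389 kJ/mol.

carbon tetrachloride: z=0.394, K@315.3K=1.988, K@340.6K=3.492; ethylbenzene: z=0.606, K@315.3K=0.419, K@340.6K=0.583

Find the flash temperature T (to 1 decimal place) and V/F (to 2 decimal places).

Adiabatic flash: solve Rachford–Rice at each trial T, then check hF = ψ·hV(T) + (1−ψ)·hL(T).
  T = 315.3 K: K = (1.988, 0.419), RR gives ψ = 0.065, H_out = 2.170 kJ/mol
  T = 340.6 K: K = (3.492, 0.583), RR gives ψ = 0.702, H_out = 27.297 kJ/mol
  T = 328.0 K: K = (2.667, 0.498), RR gives ψ = 0.421, H_out = 16.321 kJ/mol
  T = 321.6 K: K = (2.306, 0.457), RR gives ψ = 0.262, H_out = 9.968 kJ/mol
  T = 318.5 K: K = (2.145, 0.438), RR gives ψ = 0.172, H_out = 6.400 kJ/mol
  T = 316.9 K: K = (2.066, 0.429), RR gives ψ = 0.121, H_out = 4.368 kJ/mol
Linear interpolation between T = 316.9 (H_out = 4.368) and T = 318.5 (H_out = 6.400) on hF = 5.389 gives T ≈ 317.7 K, at which ψ = 0.15.

T = 317.7 K, V/F = 0.15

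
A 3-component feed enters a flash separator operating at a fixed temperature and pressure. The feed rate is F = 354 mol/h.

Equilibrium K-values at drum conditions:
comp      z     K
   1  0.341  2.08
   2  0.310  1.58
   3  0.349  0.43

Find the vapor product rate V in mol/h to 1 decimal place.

Let ψ = V/F and solve Σ zᵢ(Kᵢ−1)/(1+ψ(Kᵢ−1)) = 0.
Feasibility: ΣzᵢKᵢ = 1.349, Σzᵢ/Kᵢ = 1.172 — both > 1, two phases present.
Iterate (Newton) starting at ψ = 0.5:
  ψ = 0.500: g = 0.1003, g' = -0.452 → ψ = 0.722
  ψ = 0.722: g = -0.0043, g' = -0.505 → ψ = 0.713
Converged at ψ = 0.713.
Then V = ψ·F = 0.7133·354 = 252.5 mol/h and L = F − V = 101.5 mol/h.

V = 252.5 mol/h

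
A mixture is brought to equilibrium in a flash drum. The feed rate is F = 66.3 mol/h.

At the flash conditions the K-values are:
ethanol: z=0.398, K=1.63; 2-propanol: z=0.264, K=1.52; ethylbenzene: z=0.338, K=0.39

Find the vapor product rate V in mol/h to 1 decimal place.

V = 33.6 mol/h

Let ψ = V/F and solve Σ zᵢ(Kᵢ−1)/(1+ψ(Kᵢ−1)) = 0.
g(0) = ΣzᵢKᵢ − 1 = 0.182 and g(1) = 1 − Σzᵢ/Kᵢ = -0.285, so a root lies in (0, 1).
Newton–Raphson from ψ = 0.5:
  ψ = 0.500: g = 0.0030, g' = -0.397 → ψ = 0.507
Converged at ψ = 0.507.
Then V = ψ·F = 0.5075·66.3 = 33.6 mol/h and L = F − V = 32.7 mol/h.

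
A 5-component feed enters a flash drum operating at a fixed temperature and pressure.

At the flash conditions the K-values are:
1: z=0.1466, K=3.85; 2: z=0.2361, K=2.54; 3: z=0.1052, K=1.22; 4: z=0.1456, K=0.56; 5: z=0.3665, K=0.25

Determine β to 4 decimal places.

β = 0.3694

Rachford–Rice: g(β) = Σ zᵢ(Kᵢ−1)/(1+β(Kᵢ−1)) = 0.
Feasibility: ΣzᵢKᵢ = 1.4656, Σzᵢ/Kᵢ = 1.9433 — both > 1, two phases present.
Newton iteration, β⁰ = 0.5:
  β = 0.5000: g = -0.12337, g' = -0.9594 → β = 0.3714
  β = 0.3714: g = -0.00193, g' = -0.9483 → β = 0.3694
Converged at β = 0.3694.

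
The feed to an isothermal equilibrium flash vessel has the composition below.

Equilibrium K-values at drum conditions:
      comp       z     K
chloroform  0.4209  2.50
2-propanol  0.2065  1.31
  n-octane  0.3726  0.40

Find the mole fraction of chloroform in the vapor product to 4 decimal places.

y_chloroform = 0.5286

Let ψ = V/F and solve Σ zᵢ(Kᵢ−1)/(1+ψ(Kᵢ−1)) = 0.
Feasibility: ΣzᵢKᵢ = 1.4718, Σzᵢ/Kᵢ = 1.2575 — both > 1, two phases present.
Iterate (Newton) starting at ψ = 0.5:
  ψ = 0.5000: g = 0.09682, g' = -0.5979 → ψ = 0.6620
  ψ = 0.6620: g = -0.00094, g' = -0.6212 → ψ = 0.6604
Converged at ψ = 0.6604.
Compositions from xᵢ = zᵢ/(1+ψ(Kᵢ−1)), yᵢ = Kᵢxᵢ:
  chloroform: x = 0.2114, y = 0.5286
  2-propanol: x = 0.1714, y = 0.2245
  n-octane: x = 0.6172, y = 0.2469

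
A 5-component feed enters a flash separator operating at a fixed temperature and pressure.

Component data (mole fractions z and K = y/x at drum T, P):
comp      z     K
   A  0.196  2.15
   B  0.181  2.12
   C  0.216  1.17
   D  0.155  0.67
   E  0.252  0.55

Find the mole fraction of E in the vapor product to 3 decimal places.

y_E = 0.222

Newton iteration, V/F⁰ = 0.5:
  V/F = 0.500: g = 0.0993, g' = -0.312 → V/F = 0.818
  V/F = 0.818: g = 0.0046, g' = -0.295 → V/F = 0.834
Converged at V/F = 0.834.
Compositions from xᵢ = zᵢ/(1+V/F(Kᵢ−1)), yᵢ = Kᵢxᵢ:
  A: x = 0.100, y = 0.215
  B: x = 0.094, y = 0.198
  C: x = 0.189, y = 0.221
  D: x = 0.214, y = 0.143
  E: x = 0.403, y = 0.222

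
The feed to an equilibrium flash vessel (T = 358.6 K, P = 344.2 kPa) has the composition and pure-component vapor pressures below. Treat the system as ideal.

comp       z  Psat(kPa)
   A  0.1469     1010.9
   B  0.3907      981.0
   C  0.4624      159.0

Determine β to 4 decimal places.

β = 0.7523

Raoult's law: Kᵢ = Pᵢˢᵃᵗ/P = Pᵢˢᵃᵗ/344.2.
  K_A = 1010.9/344.2 = 2.936955, K_B = 981.0/344.2 = 2.850087, K_C = 159.0/344.2 = 0.461941
Material balance + equilibrium reduce to Σ zᵢ(Kᵢ−1)/(1+β(Kᵢ−1)) = 0.
g(0) = ΣzᵢKᵢ − 1 = 0.7586 and g(1) = 1 − Σzᵢ/Kᵢ = -0.1881, so a root lies in (0, 1).
Iterate (Newton) starting at β = 0.51:
  β = 0.5100: g = 0.17216, g' = -0.7478 → β = 0.7402
  β = 0.7402: g = 0.00848, g' = -0.7010 → β = 0.7523
Converged at β = 0.7523.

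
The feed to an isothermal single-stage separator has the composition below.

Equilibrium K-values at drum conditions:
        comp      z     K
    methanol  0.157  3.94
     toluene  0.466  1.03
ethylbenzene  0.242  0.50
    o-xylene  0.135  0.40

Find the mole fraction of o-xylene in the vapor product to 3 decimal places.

Newton iteration, ψ⁰ = 0.47:
  ψ = 0.470: g = -0.0634, g' = -0.437 → ψ = 0.325
  ψ = 0.325: g = 0.0048, g' = -0.517 → ψ = 0.334
Converged at ψ = 0.334.
Compositions from xᵢ = zᵢ/(1+ψ(Kᵢ−1)), yᵢ = Kᵢxᵢ:
  methanol: x = 0.079, y = 0.312
  toluene: x = 0.461, y = 0.475
  ethylbenzene: x = 0.291, y = 0.145
  o-xylene: x = 0.169, y = 0.068

y_o-xylene = 0.068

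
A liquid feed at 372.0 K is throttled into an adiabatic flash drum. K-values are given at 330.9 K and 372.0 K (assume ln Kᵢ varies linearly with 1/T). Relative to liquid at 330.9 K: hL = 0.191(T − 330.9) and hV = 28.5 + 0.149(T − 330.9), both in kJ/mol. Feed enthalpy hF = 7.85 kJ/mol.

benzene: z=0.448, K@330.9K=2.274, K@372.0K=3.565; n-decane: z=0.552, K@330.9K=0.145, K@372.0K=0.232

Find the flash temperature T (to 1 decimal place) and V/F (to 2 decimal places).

T = 342.9 K, V/F = 0.20

Adiabatic flash: solve Rachford–Rice at each trial T, then check hF = ψ·hV(T) + (1−ψ)·hL(T).
  T = 330.9 K: K = (2.274, 0.145), RR gives ψ = 0.091, H_out = 2.585 kJ/mol
  T = 372.0 K: K = (3.565, 0.232), RR gives ψ = 0.368, H_out = 17.706 kJ/mol
  T = 351.4 K: K = (2.883, 0.186), RR gives ψ = 0.257, H_out = 11.023 kJ/mol
  T = 341.1 K: K = (2.568, 0.165), RR gives ψ = 0.184, H_out = 7.123 kJ/mol
  T = 346.2 K: K = (2.722, 0.175), RR gives ψ = 0.222, H_out = 9.120 kJ/mol
  T = 343.6 K: K = (2.643, 0.170), RR gives ψ = 0.204, H_out = 8.120 kJ/mol
  T = 342.4 K: K = (2.607, 0.167), RR gives ψ = 0.195, H_out = 7.646 kJ/mol
Linear interpolation between T = 342.4 (H_out = 7.646) and T = 343.6 (H_out = 8.120) on hF = 7.85 gives T ≈ 342.9 K, at which ψ = 0.20.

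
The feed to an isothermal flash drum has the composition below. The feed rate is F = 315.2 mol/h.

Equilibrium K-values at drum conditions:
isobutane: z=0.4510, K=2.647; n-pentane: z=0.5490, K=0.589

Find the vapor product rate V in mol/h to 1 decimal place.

V = 240.8 mol/h

Material balance + equilibrium reduce to Σ zᵢ(Kᵢ−1)/(1+V/F(Kᵢ−1)) = 0.
Check two-phase: ΣzᵢKᵢ = 1.5172 > 1 and Σzᵢ/Kᵢ = 1.1025 > 1, so g(0) = 0.5172 > 0 and g(1) = -0.1025 < 0.
Newton–Raphson from V/F = 0.5:
  V/F = 0.5000: g = 0.12335, g' = -0.5148 → V/F = 0.7396
  V/F = 0.7396: g = 0.01070, g' = -0.4401 → V/F = 0.7639
  V/F = 0.7639: g = 0.00004, g' = -0.4370 → V/F = 0.7640
Converged at V/F = 0.7640.
Then V = V/F·F = 0.7640·315.2 = 240.8 mol/h and L = F − V = 74.4 mol/h.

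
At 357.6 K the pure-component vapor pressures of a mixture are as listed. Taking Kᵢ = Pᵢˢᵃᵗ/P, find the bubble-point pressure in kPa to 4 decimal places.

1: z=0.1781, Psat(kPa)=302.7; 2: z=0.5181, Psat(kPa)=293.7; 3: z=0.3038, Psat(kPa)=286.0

At the bubble point ψ → 0, so ΣzᵢKᵢ = 1 with Kᵢ = Pᵢˢᵃᵗ/P ⇒ P = ΣzᵢPᵢˢᵃᵗ.
P = 0.1781·302.7 + 0.5181·293.7 + 0.3038·286.0 = 292.9636 kPa

Pbub = 292.9636 kPa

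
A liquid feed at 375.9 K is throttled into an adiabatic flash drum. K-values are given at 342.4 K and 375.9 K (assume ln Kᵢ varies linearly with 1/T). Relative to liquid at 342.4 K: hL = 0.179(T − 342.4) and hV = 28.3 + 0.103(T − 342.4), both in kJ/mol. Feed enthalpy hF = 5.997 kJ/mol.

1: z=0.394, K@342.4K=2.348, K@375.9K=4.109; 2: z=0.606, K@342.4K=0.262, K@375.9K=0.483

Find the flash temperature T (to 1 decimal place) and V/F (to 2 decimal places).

Adiabatic flash: solve Rachford–Rice at each trial T, then check hF = ψ·hV(T) + (1−ψ)·hL(T).
  T = 342.4 K: K = (2.348, 0.262), RR gives ψ = 0.084, H_out = 2.386 kJ/mol
  T = 375.9 K: K = (4.109, 0.483), RR gives ψ = 0.567, H_out = 20.603 kJ/mol
  T = 359.1 K: K = (3.144, 0.361), RR gives ψ = 0.334, H_out = 12.004 kJ/mol
  T = 350.8 K: K = (2.729, 0.309), RR gives ψ = 0.220, H_out = 7.576 kJ/mol
  T = 346.6 K: K = (2.534, 0.285), RR gives ψ = 0.156, H_out = 5.108 kJ/mol
  T = 348.7 K: K = (2.630, 0.297), RR gives ψ = 0.188, H_out = 6.368 kJ/mol
Linear interpolation between T = 346.6 (H_out = 5.108) and T = 348.7 (H_out = 6.368) on hF = 5.997 gives T ≈ 348.1 K, at which ψ = 0.18.

T = 348.1 K, V/F = 0.18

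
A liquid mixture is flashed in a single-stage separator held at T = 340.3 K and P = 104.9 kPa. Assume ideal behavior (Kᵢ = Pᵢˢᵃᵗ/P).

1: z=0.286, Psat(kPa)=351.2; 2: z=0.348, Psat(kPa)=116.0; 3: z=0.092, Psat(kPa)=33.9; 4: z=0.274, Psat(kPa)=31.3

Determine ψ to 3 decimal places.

ψ = 0.438

Raoult's law: Kᵢ = Pᵢˢᵃᵗ/P = Pᵢˢᵃᵗ/104.9.
  K_1 = 351.2/104.9 = 3.34795, K_2 = 116.0/104.9 = 1.10582, K_3 = 33.9/104.9 = 0.32316, K_4 = 31.3/104.9 = 0.29838
Iterate (Newton) starting at ψ = 0.5:
  ψ = 0.500: g = -0.0464, g' = -0.753 → ψ = 0.438
Converged at ψ = 0.438.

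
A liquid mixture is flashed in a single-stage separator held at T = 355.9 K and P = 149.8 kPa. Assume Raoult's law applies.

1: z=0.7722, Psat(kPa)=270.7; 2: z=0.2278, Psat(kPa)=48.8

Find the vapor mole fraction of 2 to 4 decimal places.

y_2 = 0.1775

Raoult's law: Kᵢ = Pᵢˢᵃᵗ/P = Pᵢˢᵃᵗ/149.8.
  K_1 = 270.7/149.8 = 1.807076, K_2 = 48.8/149.8 = 0.325768
Rachford–Rice: g(ψ) = Σ zᵢ(Kᵢ−1)/(1+ψ(Kᵢ−1)) = 0.
g(0) = ΣzᵢKᵢ − 1 = 0.4696 and g(1) = 1 − Σzᵢ/Kᵢ = -0.1266, so a root lies in (0, 1).
Binary case is linear: z₁(K₁−1)(1+ψ(K₂−1)) + z₂(K₂−1)(1+ψ(K₁−1)) = 0
⇒ ψ = [z₁(K₁−1)+z₂(K₂−1)] / [−(K₁−1)(K₂−1)] = 0.46963/0.54416 = 0.8630
Compositions from xᵢ = zᵢ/(1+ψ(Kᵢ−1)), yᵢ = Kᵢxᵢ:
  1: x = 0.4552, y = 0.8225
  2: x = 0.5448, y = 0.1775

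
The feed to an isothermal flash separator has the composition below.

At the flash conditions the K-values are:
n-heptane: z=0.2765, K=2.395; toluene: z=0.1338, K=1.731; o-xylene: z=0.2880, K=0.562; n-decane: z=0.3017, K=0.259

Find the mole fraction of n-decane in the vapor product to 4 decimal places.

y_n-decane = 0.0901

Material balance + equilibrium reduce to Σ zᵢ(Kᵢ−1)/(1+ψ(Kᵢ−1)) = 0.
Check two-phase: ΣzᵢKᵢ = 1.1338 > 1 and Σzᵢ/Kᵢ = 1.8701 > 1, so g(0) = 0.1338 > 0 and g(1) = -0.8701 < 0.
Newton–Raphson from ψ = 0.5:
  ψ = 0.5000: g = -0.21780, g' = -0.7337 → ψ = 0.2031
  ψ = 0.2031: g = -0.01594, g' = -0.6770 → ψ = 0.1796
  ψ = 0.1796: g = 0.00010, g' = -0.6854 → ψ = 0.1798
Converged at ψ = 0.1798.
Compositions from xᵢ = zᵢ/(1+ψ(Kᵢ−1)), yᵢ = Kᵢxᵢ:
  n-heptane: x = 0.2211, y = 0.5295
  toluene: x = 0.1183, y = 0.2047
  o-xylene: x = 0.3126, y = 0.1757
  n-decane: x = 0.3481, y = 0.0901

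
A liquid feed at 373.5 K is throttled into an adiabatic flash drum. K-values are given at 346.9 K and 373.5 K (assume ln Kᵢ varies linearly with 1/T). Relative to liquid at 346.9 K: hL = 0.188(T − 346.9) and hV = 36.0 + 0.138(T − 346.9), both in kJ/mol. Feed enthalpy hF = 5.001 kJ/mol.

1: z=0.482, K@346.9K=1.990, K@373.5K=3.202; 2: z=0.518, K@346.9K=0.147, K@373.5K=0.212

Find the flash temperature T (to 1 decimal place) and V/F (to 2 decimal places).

Adiabatic flash: solve Rachford–Rice at each trial T, then check hF = ψ·hV(T) + (1−ψ)·hL(T).
  T = 346.9 K: K = (1.990, 0.147), RR gives ψ = 0.042, H_out = 1.506 kJ/mol
  T = 373.5 K: K = (3.202, 0.212), RR gives ψ = 0.376, H_out = 18.052 kJ/mol
  T = 360.2 K: K = (2.547, 0.178), RR gives ψ = 0.251, H_out = 11.378 kJ/mol
  T = 353.5 K: K = (2.254, 0.162), RR gives ψ = 0.162, H_out = 7.022 kJ/mol
  T = 350.2 K: K = (2.119, 0.154), RR gives ψ = 0.107, H_out = 4.460 kJ/mol
  T = 351.9 K: K = (2.188, 0.158), RR gives ψ = 0.137, H_out = 5.822 kJ/mol
Linear interpolation between T = 350.2 (H_out = 4.460) and T = 351.9 (H_out = 5.822) on hF = 5.001 gives T ≈ 350.9 K, at which ψ = 0.12.

T = 350.9 K, V/F = 0.12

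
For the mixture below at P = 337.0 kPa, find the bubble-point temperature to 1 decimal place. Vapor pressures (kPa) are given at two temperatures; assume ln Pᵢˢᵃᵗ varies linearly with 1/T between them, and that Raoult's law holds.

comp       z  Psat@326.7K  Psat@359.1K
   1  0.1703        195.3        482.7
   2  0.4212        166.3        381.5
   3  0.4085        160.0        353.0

T = 353.3 K

Bubble-point temperature: ΣzᵢPᵢˢᵃᵗ(T) = P. Interpolate ln Pᵢˢᵃᵗ = aᵢ + bᵢ/T.
  T = 326.7 K: ΣzᵢPᵢˢᵃᵗ = 168.67 kPa
  T = 359.1 K: ΣzᵢPᵢˢᵃᵗ = 387.09 kPa
  T = 342.9 K: ΣzᵢPᵢˢᵃᵗ = 260.53 kPa
  T = 351.0 K: ΣzᵢPᵢˢᵃᵗ = 319.00 kPa
  T = 355.1 K: ΣzᵢPᵢˢᵃᵗ = 352.21 kPa
  T = 353.1 K: ΣzᵢPᵢˢᵃᵗ = 335.69 kPa
Interpolating between 353.1 K and 355.1 K gives T ≈ 353.3 K.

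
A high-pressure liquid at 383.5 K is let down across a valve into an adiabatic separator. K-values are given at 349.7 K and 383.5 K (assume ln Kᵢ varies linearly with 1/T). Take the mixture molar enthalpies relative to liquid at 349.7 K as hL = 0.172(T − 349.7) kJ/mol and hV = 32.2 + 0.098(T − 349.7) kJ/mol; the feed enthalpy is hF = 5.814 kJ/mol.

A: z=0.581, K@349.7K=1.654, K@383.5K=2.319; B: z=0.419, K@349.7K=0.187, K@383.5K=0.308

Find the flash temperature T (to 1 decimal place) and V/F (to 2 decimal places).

Adiabatic flash: solve Rachford–Rice at each trial T, then check hF = ψ·hV(T) + (1−ψ)·hL(T).
  T = 349.7 K: K = (1.654, 0.187), RR gives ψ = 0.074, H_out = 2.382 kJ/mol
  T = 383.5 K: K = (2.319, 0.308), RR gives ψ = 0.522, H_out = 21.314 kJ/mol
  T = 366.6 K: K = (1.974, 0.243), RR gives ψ = 0.337, H_out = 13.336 kJ/mol
  T = 358.1 K: K = (1.810, 0.214), RR gives ψ = 0.221, H_out = 8.432 kJ/mol
  T = 353.9 K: K = (1.731, 0.200), RR gives ψ = 0.153, H_out = 5.603 kJ/mol
  T = 356.0 K: K = (1.770, 0.207), RR gives ψ = 0.188, H_out = 7.060 kJ/mol
Linear interpolation between T = 353.9 (H_out = 5.603) and T = 356.0 (H_out = 7.060) on hF = 5.814 gives T ≈ 354.2 K, at which ψ = 0.16.

T = 354.2 K, V/F = 0.16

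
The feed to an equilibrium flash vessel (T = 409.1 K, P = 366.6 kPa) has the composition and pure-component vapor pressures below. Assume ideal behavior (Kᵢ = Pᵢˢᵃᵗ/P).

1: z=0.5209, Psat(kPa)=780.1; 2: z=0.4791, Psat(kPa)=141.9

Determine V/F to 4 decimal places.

V/F = 0.4251

Raoult's law: Kᵢ = Pᵢˢᵃᵗ/P = Pᵢˢᵃᵗ/366.6.
  K_1 = 780.1/366.6 = 2.127932, K_2 = 141.9/366.6 = 0.387070
Material balance + equilibrium reduce to Σ zᵢ(Kᵢ−1)/(1+V/F(Kᵢ−1)) = 0.
Check two-phase: ΣzᵢKᵢ = 1.2939 > 1 and Σzᵢ/Kᵢ = 1.4826 > 1, so g(0) = 0.2939 > 0 and g(1) = -0.4826 < 0.
Binary case is linear: z₁(K₁−1)(1+V/F(K₂−1)) + z₂(K₂−1)(1+V/F(K₁−1)) = 0
⇒ V/F = [z₁(K₁−1)+z₂(K₂−1)] / [−(K₁−1)(K₂−1)] = 0.29389/0.69134 = 0.4251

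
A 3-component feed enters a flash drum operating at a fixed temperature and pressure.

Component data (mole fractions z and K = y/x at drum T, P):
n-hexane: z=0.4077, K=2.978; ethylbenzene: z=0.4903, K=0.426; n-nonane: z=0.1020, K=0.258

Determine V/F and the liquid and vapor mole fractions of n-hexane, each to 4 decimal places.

V/F = 0.3745, x_n-hexane = 0.2342, y_n-hexane = 0.6975

Newton–Raphson from V/F = 0.5:
  V/F = 0.5000: g = -0.10959, g' = -0.8629 → V/F = 0.3730
  V/F = 0.3730: g = 0.00131, g' = -0.8971 → V/F = 0.3745
Converged at V/F = 0.3745.
Compositions from xᵢ = zᵢ/(1+V/F(Kᵢ−1)), yᵢ = Kᵢxᵢ:
  n-hexane: x = 0.2342, y = 0.6975
  ethylbenzene: x = 0.6245, y = 0.2661
  n-nonane: x = 0.1412, y = 0.0364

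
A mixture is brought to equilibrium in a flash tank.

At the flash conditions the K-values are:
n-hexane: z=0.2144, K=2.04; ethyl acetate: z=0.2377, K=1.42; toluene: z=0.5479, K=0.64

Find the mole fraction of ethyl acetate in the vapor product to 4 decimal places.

Rachford–Rice: g(β) = Σ zᵢ(Kᵢ−1)/(1+β(Kᵢ−1)) = 0.
Check two-phase: ΣzᵢKᵢ = 1.1256 > 1 and Σzᵢ/Kᵢ = 1.1286 > 1, so g(0) = 0.1256 > 0 and g(1) = -0.1286 < 0.
Iterate (Newton) starting at β = 0.65:
  β = 0.6500: g = -0.04603, g' = -0.2294 → β = 0.4494
  β = 0.4494: g = 0.00063, g' = -0.2384 → β = 0.4520
Converged at β = 0.4520.
Compositions from xᵢ = zᵢ/(1+β(Kᵢ−1)), yᵢ = Kᵢxᵢ:
  n-hexane: x = 0.1458, y = 0.2975
  ethyl acetate: x = 0.1998, y = 0.2837
  toluene: x = 0.6544, y = 0.4188

y_ethyl acetate = 0.2837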